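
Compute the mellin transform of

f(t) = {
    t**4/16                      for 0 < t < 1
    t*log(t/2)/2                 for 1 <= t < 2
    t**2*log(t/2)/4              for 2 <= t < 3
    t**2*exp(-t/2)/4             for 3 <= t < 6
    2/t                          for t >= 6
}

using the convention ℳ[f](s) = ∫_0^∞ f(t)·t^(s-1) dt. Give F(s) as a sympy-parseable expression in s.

(48*2**s*(s - 1)*(s + 2)**2*(s + 4)*(2*s - (s + 2)**2 + 3)*uppergamma(s + 2, 3/2) - 48*2**s*(s - 1)*(s + 2)**2*(s + 4)*(2*s - (s + 2)**2 + 3)*uppergamma(s + 2, 3) + 48*2**s*(s - 1)*(s + 2)**2*(s + 4) + 48*2**s*(s - 1)*(s + 4)*(2*s - (s + 2)**2 + 3) + 3**s*(s - 1)*(s + 2)*(s + 4)*(-108*log(2) + 108*log(3))*(2*s - (s + 2)**2 + 3) - 108*3**s*(s - 1)*(s + 4)*(2*s - (s + 2)**2 + 3) - 16*6**s*(s + 2)**2*(s + 4)*(2*s - (s + 2)**2 + 3) - 24*(s - 1)*(s + 2)**3*(s + 4)*log(2) - 24*(s - 1)*(s + 2)**2*(s + 4) + 24*(s - 1)*(s + 2)**2*(s + 4)*log(2) + 3*(s - 1)*(s + 2)**2*(2*s - (s + 2)**2 + 3))/(48*(s - 1)*(s + 2)**2*(s + 4)*(2*s - (s + 2)**2 + 3))
  -4 < Re(s) < 1

the common scale on t comes off first: t**4 on [0, 1/2); t*log(t) on [1/2, 1); t**2*log(t) on [1, 3/2); …
reversing the shared t-power: t**2 on [0, 1/2); log(t)/t on [1/2, 1); log(t) on [1, 3/2); …
decompose at 1, 2, 3, 6; ℳ[f](s) sums the 5 pieces' integrals
∫ t**4/16·t^(s-1) over [0, 1)
on [1, 2): add ∫ t*log(t/2)/2·t^(s-1) dt
∫ t**2*log(t/2)/4·t^(s-1) over [2, 3)
the [3, 6) slice contributes ∫ t**2*exp(-t/2)/4·t^(s-1) dt
on [6, ∞): add ∫ 2/t·t^(s-1) dt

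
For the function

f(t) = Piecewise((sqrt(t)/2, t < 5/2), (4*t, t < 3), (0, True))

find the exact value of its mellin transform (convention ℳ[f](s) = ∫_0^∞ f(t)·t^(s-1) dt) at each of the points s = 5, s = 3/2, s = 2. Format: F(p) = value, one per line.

F(5) = 3125*sqrt(10)/704 + 31031/96
F(3/2) = -5*sqrt(10) + 25/16 + 72*sqrt(3)/5
F(2) = 5*sqrt(10)/8 + 91/6

breakpoints 5/2: one integral from each of the 2 segments
segment 0 to 5/2 holds sqrt(t)/2; add its integral
the [5/2, 3) slice contributes ∫ 4*t·t^(s-1) dt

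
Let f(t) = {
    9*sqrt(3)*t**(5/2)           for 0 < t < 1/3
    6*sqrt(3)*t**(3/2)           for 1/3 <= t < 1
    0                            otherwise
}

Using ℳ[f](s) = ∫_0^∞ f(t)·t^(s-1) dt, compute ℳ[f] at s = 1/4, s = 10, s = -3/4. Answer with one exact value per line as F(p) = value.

F(1/4) = -20*3**(3/4)/77 + 24*sqrt(3)/7
F(10) = -2/1257525 + 12*sqrt(3)/23
F(-3/4) = -44*3**(3/4)/21 + 8*sqrt(3)

the common scale on t comes off first: t**(5/2) on [0, 1); 2*t**(3/2) on [1, 3)
invert the shared t-power to get t**(3/2) on [0, 1); 2*sqrt(t) on [1, 3)
slice at 1/3, transform all 2 pieces, and sum them
over [0, 1/3), the kernel integral of 9*sqrt(3)*t**(5/2) enters the sum
over [1/3, 1), the kernel integral of 6*sqrt(3)*t**(3/2) enters the sum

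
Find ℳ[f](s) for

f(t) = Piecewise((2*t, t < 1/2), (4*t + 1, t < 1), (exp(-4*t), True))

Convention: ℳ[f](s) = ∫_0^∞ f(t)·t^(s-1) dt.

strip the common scale on t: t on [0, 1); 2*t + 1 on [1, 2); exp(-2*t) on [2, ∞)
decompose at 1/2, 1; ℳ[f](s) sums the 3 pieces' integrals
on [0, 1/2) integrate f = 2*t against the kernel
segment 1/2 to 1 holds (4*t + 1); add its integral
segment 1 to ∞ holds exp(-4*t); add its integral

(2**s*s*(s + 1)*uppergamma(s, 4) - 2*4**s*s - 4**s + 5*8**s*s + 8**s)/(8**s*s*(s + 1))
  Re(s) > -1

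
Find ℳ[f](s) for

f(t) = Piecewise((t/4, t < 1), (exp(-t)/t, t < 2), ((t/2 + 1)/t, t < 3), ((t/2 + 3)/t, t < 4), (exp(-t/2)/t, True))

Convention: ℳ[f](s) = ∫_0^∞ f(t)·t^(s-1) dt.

(6*2**s*s*(s - 1)*(s + 1)*uppergamma(s - 1, 2) - 12*2**s*(s - 1)*(s + 1) - 6*2**s*(s + 1) - 8*3**s*(s - 1)*(s + 1) - 8*3**s*(s + 1) + 15*4**s*(s - 1)*(s + 1) + 9*4**s*(s + 1) + 12*s*(s - 1)*(s + 1)*uppergamma(s - 1, 1) - 12*s*(s - 1)*(s + 1)*uppergamma(s - 1, 2) + 3*s*(s - 1))/(12*s*(s - 1)*(s + 1))
  Re(s) > -1

undo the shared t-power: t**2/4 on [0, 1); exp(-t) on [1, 2); t/2 + 1 on [2, 3); …
back out the common scale on t: t**2 on [0, 1/2); exp(-2*t) on [1/2, 1); t + 1 on [1, 3/2); …
the 5 pieces separated at 1, 2, 3, 4 each add one integral
∫ t/4·t^(s-1) over [0, 1)
between 1 and 2 the integrand is exp(-t)/t·t^(s-1)
for t in [2, 3): the term is ∫ (t/2 + 1)/t·t^(s-1)
∫ over [3, 4) of (t/2 + 3)/t·t^(s-1) joins the sum
∫ over [4, ∞) of exp(-t/2)/t·t^(s-1) joins the sum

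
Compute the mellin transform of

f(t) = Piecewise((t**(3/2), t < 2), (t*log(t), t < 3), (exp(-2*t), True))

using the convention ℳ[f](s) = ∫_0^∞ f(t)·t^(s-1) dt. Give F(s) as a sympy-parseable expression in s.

(-12**s*s*(2*s + 3)*log(4) - 12**s*(2*s + 3)*log(4) + 12**s*(4*s + 6) + 12**s*sqrt(2)*(4*s**2 + 8*s + 4) + 3*18**s*s*(2*s + 3)*log(3) + 18**s*(-6*s - 9) + 3*18**s*(2*s + 3)*log(3) + 3**s*(2*s + 3)*(s**2 + 2*s + 1)*uppergamma(s, 6))/(6**s*(2*s + 3)*(s**2 + 2*s + 1))
  Re(s) > -3/2

decompose at 2, 3; ℳ[f](s) sums the 3 pieces' integrals
over [0, 2), the kernel integral of t**(3/2) enters the sum
[2, 3) adds the kernel integral of t*log(t)
on [3, ∞) integrate f = exp(-2*t) against the kernel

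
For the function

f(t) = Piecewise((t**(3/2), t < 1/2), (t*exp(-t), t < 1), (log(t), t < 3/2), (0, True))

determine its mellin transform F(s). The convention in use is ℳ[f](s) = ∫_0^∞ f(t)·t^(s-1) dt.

(4*2**s*s**3*uppergamma(s + 1, 1/2) - 4*2**s*s**3*uppergamma(s + 1, 1) + 6*2**s*s**2*uppergamma(s + 1, 1/2) - 6*2**s*s**2*uppergamma(s + 1, 1) + 4*2**s*s + 6*2**s + 3**s*s**2*(-4*log(2) + 4*log(3)) - 4*3**s*s + 3**s*s*(-6*log(2) + 6*log(3)) - 6*3**s + sqrt(2)*s**2)/(2*2**s*s**2*(2*s + 3))
  Re(s) > -3/2

invert the shared t-power to get sqrt(t) on [0, 1/2); exp(-t) on [1/2, 1); log(t)/t on [1, 3/2)
decompose at 1/2, 1; ℳ[f](s) sums the 3 pieces' integrals
for t in [0, 1/2): the term is ∫ t**(3/2)·t^(s-1)
[1/2, 1) adds the kernel integral of t*exp(-t)
on [1, 3/2) integrate f = log(t) against the kernel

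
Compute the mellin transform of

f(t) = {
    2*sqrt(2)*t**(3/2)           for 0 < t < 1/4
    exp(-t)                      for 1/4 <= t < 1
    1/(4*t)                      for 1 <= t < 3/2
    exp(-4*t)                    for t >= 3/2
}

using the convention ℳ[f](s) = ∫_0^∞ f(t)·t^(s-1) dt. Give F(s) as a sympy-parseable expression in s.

peel off the common scale on t: t**(3/2) on [0, 1/2); exp(-t/2) on [1/2, 2); 1/(2*t) on [2, 3); …
the 4 pieces separated at 1/4, 1, 3/2 each add one integral
∫ over [0, 1/4) of 2*sqrt(2)*t**(3/2)·t^(s-1) joins the sum
piece [1/4, 1): integrate exp(-t) against the kernel
on [1, 3/2) integrate f = 1/(4*t) against the kernel
piece [3/2, ∞): integrate exp(-4*t) against the kernel

(24**s*(s - 1)*(2*s + 3)*uppergamma(s, 1/4) - 24**s*(s - 1)*(2*s + 3)*uppergamma(s, 1) - 24**s*(2*s + 3)/4 + 36**s*(2*s + 3)/6 + 6**s*(s - 1)*(2*s + 3)*uppergamma(s, 6) + sqrt(2)*6**s*(s - 1)/2)/(24**s*(s - 1)*(2*s + 3))
  Re(s) > -3/2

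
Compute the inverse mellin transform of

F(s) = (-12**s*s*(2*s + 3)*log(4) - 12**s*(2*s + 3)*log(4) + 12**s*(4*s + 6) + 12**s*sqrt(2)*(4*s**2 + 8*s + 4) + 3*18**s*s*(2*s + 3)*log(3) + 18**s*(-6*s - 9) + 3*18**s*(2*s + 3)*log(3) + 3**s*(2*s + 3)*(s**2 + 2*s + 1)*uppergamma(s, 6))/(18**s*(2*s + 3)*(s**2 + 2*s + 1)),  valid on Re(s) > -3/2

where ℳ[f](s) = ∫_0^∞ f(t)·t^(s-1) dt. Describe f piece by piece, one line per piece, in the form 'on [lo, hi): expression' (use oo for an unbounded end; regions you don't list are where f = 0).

peel off the common scale on t: t**(3/2) on [0, 2); t*log(t) on [2, 3); exp(-2*t) on [3, ∞)
split f at 2/3, 1: ℳ[f](s) collects 3 kernel integrals
piece [0, 2/3): integrate 3*sqrt(3)*t**(3/2) against the kernel
piece [2/3, 1): integrate 3*t*log(3*t) against the kernel
segment [1, ∞) carries exp(-6*t); integrate it

on [0, 2/3): 3*sqrt(3)*t**(3/2)
on [2/3, 1): 3*t*log(3*t)
on [1, oo): exp(-6*t)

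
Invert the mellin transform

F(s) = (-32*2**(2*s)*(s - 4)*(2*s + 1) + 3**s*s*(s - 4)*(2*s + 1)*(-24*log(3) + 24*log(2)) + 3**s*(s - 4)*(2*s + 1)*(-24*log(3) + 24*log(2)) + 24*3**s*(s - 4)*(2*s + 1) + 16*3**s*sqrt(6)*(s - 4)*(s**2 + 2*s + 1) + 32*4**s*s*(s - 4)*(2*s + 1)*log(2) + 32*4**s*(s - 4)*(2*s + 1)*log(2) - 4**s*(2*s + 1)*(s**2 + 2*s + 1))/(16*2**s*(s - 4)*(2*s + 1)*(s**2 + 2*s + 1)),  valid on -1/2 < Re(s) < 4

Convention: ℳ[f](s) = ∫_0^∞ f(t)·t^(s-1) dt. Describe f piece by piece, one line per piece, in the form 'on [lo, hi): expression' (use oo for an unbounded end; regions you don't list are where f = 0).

on [0, 3/2): sqrt(t)
on [3/2, 2): t*log(t)
on [2, oo): t**(-4)

cuts at 3/2, 2: linearity sums the 3 kernel integrals
∫ sqrt(t)·t^(s-1) over [0, 3/2)
∫ over [3/2, 2) of t*log(t)·t^(s-1) joins the sum
between 2 and ∞ the integrand is t**(-4)·t^(s-1)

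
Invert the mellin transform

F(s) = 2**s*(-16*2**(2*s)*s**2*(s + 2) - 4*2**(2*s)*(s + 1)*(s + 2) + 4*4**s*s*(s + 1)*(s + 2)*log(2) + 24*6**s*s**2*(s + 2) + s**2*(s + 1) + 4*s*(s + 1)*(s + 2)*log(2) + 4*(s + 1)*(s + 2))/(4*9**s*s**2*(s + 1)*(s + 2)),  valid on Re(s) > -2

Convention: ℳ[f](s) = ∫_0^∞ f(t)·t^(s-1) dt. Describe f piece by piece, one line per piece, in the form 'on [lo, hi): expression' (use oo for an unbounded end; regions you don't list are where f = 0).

reversing the common scale on t: 9*t**2/4 on [0, 1/3); log(3*t/2) on [1/3, 4/3); 3*t on [4/3, 2)
the common scale on t comes off first: t**2 on [0, 1/2); log(t) on [1/2, 2); 2*t on [2, 3)
breakpoints 2/9, 8/9: one integral from each of the 3 segments
on [0, 2/9): add ∫ 81*t**2/16·t^(s-1) dt
on [2/9, 8/9) integrate f = log(9*t/4) against the kernel
on [8/9, 4/3): add ∫ 9*t/2·t^(s-1) dt

on [0, 2/9): 81*t**2/16
on [2/9, 8/9): log(9*t/4)
on [8/9, 4/3): 9*t/2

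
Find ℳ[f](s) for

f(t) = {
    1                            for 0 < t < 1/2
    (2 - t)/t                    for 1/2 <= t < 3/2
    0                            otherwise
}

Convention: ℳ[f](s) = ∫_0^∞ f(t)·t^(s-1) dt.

invert the shared t-power to get t on [0, 1/2); 2 - t on [1/2, 3/2)
cuts at 1/2: linearity sums the 2 kernel integrals
between 0 and 1/2 the integrand is 1·t^(s-1)
between 1/2 and 3/2 the integrand is (2 - t)/t·t^(s-1)

(3**s*s + 3**(s + 1) - 6*s - 6)/(3*2**s*s*(s - 1))
  Re(s) > 0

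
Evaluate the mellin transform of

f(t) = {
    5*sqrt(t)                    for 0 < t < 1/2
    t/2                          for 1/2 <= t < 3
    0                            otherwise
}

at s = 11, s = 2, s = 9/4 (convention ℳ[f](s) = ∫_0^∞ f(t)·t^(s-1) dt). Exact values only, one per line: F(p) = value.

F(11) = 5*sqrt(2)/47104 + 2176782335/98304
F(2) = sqrt(2)/4 + 215/48
F(9/4) = -2**(3/4)/104 + 5*2**(1/4)/22 + 54*3**(1/4)/13

decompose at 1/2; ℳ[f](s) sums the 2 pieces' integrals
piece [0, 1/2): integrate 5*sqrt(t) against the kernel
on [1/2, 3): add ∫ t/2·t^(s-1) dt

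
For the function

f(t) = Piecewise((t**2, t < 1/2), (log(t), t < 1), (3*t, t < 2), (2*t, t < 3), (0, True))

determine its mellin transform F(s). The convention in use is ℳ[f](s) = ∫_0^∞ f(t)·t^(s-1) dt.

(8*2**(2*s)*s**3 + 16*2**(2*s)*s**2 - 12*2**s*s**3 - 28*2**s*s**2 - 12*2**s*s - 8*2**s + 24*6**s*s**3 + 48*6**s*s**2 + s**3 + 4*s**3*log(2) + 5*s**2 + 12*s**2*log(2) + 8*s*log(2) + 12*s + 8)/(4*2**s*s**2*(s**2 + 3*s + 2))
  Re(s) > -2

remove the shared t-power first: 1 on [0, 1/2); log(t)/t**2 on [1/2, 1); 3/t on [1, 2); …
back out the shared t-power: t on [0, 1/2); log(t)/t on [1/2, 1); 3 on [1, 2); …
integrate the 4 segments split at 1/2, 1, 2, then add the results
segment 0 to 1/2 holds t**2; add its integral
segment 1/2 to 1 holds log(t); add its integral
piece [1, 2): integrate 3*t against the kernel
the [2, 3) slice contributes ∫ 2*t·t^(s-1) dt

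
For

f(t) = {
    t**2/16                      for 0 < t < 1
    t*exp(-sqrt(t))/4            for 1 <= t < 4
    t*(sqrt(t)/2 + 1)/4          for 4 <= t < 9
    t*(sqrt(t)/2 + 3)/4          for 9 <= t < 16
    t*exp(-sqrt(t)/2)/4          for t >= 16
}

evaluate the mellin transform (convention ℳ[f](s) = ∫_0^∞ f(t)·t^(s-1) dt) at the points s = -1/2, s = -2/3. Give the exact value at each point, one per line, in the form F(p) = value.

F(-1/2) = (12 + 12*E + 85*exp(2))*exp(-2)/24
F(-2/3) = -3*3**(2/3)/2 - 21*2**(2/3)/20 - uppergamma(2/3, 2)/2 + 3/64 + 2**(2/3)*uppergamma(2/3, 2)/2 + uppergamma(2/3, 1)/2 + 57*2**(1/3)/10

peel off the power substitution: t**4/16 on [0, 1); t**2*exp(-t)/4 on [1, 2); t**2*(t/2 + 1)/4 on [2, 3); …
the common scale on t comes off first: t**4 on [0, 1/2); t**2*exp(-2*t) on [1/2, 1); t**2*(t + 1) on [1, 3/2); …
undo the shared t-power: t**2 on [0, 1/2); exp(-2*t) on [1/2, 1); t + 1 on [1, 3/2); …
slice at 1, 4, 9, 16, transform all 5 pieces, and sum them
∫ over [0, 1) of t**2/16·t^(s-1) joins the sum
on [1, 4) integrate f = t*exp(-sqrt(t))/4 against the kernel
over [4, 9), the kernel integral of t*(sqrt(t)/2 + 1)/4 enters the sum
[9, 16) adds the kernel integral of t*(sqrt(t)/2 + 3)/4
∫ over [16, ∞) of t*exp(-sqrt(t)/2)/4·t^(s-1) joins the sum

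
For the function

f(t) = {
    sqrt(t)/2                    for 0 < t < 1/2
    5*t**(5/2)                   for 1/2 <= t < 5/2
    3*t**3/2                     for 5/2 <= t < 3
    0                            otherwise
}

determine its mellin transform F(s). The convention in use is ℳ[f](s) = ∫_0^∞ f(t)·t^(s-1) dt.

(2**(5/2 - s)*5**(s + 7/2)*(s + 3)*(2*s + 1) - 5*2**(5/2 - s)*(s + 3)*(2*s + 1) + 2**(7/2 - s)*(s + 3)*(2*s + 5) + 8*3**(s + 4)*(2*s + 1)*(2*s + 5) - 375*(5/2)**s*(2*s + 1)*(2*s + 5))/(16*(s + 3)*(2*s + 1)*(2*s + 5))
  Re(s) > -1/2

breakpoints 1/2, 5/2: one integral from each of the 3 segments
∫ sqrt(t)/2·t^(s-1) over [0, 1/2)
[1/2, 5/2) adds the kernel integral of 5*t**(5/2)
segment 5/2 to 3 holds 3*t**3/2; add its integral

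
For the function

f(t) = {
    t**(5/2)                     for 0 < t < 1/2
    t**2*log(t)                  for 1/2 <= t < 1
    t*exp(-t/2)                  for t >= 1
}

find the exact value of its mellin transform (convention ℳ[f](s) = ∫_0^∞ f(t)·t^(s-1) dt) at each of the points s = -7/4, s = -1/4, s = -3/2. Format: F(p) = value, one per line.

F(-7/4) = 2**(3/4)*(-96*2**(1/4) + 3*sqrt(2)*uppergamma(-3/4, 1/2) + 4*sqrt(2) + 24*log(2) + 96)/12
F(-1/4) = 2**(1/4)*(-144*2**(3/4) + 49*sqrt(2) + 72 + 126*log(2) + 882*sqrt(2)*uppergamma(3/4, 1/2))/882
F(-3/2) = -7/2 - sqrt(2)*sqrt(pi)*erfc(sqrt(2)/2) + sqrt(2)*log(2) + 2*exp(-1/2) + 2*sqrt(2)

strip the shared t-power: t**(3/2) on [0, 1/2); t*log(t) on [1/2, 1); exp(-t/2) on [1, ∞)
integrate the 3 segments split at 1/2, 1, then add the results
for t in [0, 1/2): the term is ∫ t**(5/2)·t^(s-1)
∫ over [1/2, 1) of t**2*log(t)·t^(s-1) joins the sum
segment 1 to ∞ holds t*exp(-t/2); add its integral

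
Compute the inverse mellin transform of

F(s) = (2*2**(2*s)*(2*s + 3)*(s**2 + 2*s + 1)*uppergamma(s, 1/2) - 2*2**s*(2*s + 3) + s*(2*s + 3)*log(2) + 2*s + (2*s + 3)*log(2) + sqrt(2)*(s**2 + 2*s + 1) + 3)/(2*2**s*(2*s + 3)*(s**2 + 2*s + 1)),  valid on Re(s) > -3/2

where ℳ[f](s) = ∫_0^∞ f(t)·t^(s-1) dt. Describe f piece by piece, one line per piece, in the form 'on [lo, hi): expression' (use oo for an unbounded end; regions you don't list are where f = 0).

treat the 3 regions marked off by 1/2, 1 separately and sum
on [0, 1/2) integrate f = t**(3/2) against the kernel
on [1/2, 1): add ∫ t*log(t)·t^(s-1) dt
for t in [1, ∞): the term is ∫ exp(-t/2)·t^(s-1)

on [0, 1/2): t**(3/2)
on [1/2, 1): t*log(t)
on [1, oo): exp(-t/2)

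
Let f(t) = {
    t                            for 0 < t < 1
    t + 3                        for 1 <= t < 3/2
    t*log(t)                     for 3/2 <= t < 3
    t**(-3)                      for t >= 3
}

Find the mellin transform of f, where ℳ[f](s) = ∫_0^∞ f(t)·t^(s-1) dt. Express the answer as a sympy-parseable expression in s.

(-162*2**s*s*(s - 3)*(s**2 + 2*s + 1) - 162*2**s*(s - 3)*(s**2 + 2*s + 1) - 81*3**s*s**2*(s - 3)*(s + 1)*log(3) + 81*3**s*s**2*(s - 3)*(s + 1)*log(2) - 81*3**s*s*(s - 3)*(s + 1)*log(3) + 81*3**s*s*(s - 3)*(s + 1)*log(2) + 81*3**s*s*(s - 3)*(s + 1) + 243*3**s*s*(s - 3)*(s**2 + 2*s + 1) + 162*3**s*(s - 3)*(s**2 + 2*s + 1) + 162*6**s*s**2*(s - 3)*(s + 1)*log(3) - 162*6**s*s*(s - 3)*(s + 1) + 162*6**s*s*(s - 3)*(s + 1)*log(3) - 2*6**s*s*(s + 1)*(s**2 + 2*s + 1))/(54*2**s*s*(s - 3)*(s + 1)*(s**2 + 2*s + 1))
  -1 < Re(s) < 3

cuts at 1, 3/2, 3: linearity sums the 4 kernel integrals
over [0, 1), the kernel integral of t enters the sum
[1, 3/2) adds the kernel integral of (t + 3)
∫ t*log(t)·t^(s-1) over [3/2, 3)
on [3, ∞): add ∫ t**(-3)·t^(s-1) dt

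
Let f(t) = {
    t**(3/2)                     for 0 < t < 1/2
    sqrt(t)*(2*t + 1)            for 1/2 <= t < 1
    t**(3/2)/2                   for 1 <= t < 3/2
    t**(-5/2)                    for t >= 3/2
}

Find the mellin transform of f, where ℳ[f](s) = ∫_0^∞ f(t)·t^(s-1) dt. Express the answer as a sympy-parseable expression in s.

the shared t-power comes off first: t on [0, 1/2); 2*t + 1 on [1/2, 1); t/2 on [1, 3/2); …
treat the 4 regions marked off by 1/2, 1, 3/2 separately and sum
on [0, 1/2) integrate f = t**(3/2) against the kernel
piece [1/2, 1): integrate sqrt(t)*(2*t + 1) against the kernel
for t in [1, 3/2): the term is ∫ t**(3/2)/2·t^(s-1)
for t in [3/2, ∞): the term is ∫ t**(-5/2)·t^(s-1)

(2160*2**s*s**2 - 3456*2**s*s - 4860*2**s + 196*3**s*sqrt(6)*s**2 - 904*3**s*sqrt(6)*s - 501*3**s*sqrt(6) - 648*sqrt(2)*s**2 + 864*sqrt(2)*s + 1890*sqrt(2))/(108*2**s*(8*s**3 - 4*s**2 - 34*s - 15))
  -3/2 < Re(s) < 5/2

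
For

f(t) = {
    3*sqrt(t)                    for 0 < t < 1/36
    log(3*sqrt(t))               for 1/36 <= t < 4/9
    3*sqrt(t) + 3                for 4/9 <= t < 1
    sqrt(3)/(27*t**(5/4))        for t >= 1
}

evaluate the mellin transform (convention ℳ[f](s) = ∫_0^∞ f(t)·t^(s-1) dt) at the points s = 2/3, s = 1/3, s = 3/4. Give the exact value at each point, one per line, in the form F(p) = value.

F(2/3) = -137*18**(1/3)/84 + 6**(2/3)*log(2)/24 + 4*sqrt(3)/63 + 29*6**(2/3)/672 + 18**(1/3)*log(2)/3 + 99/14
F(1/3) = -53*12**(1/3)/10 + 4*sqrt(3)/99 + 17*6**(1/3)/20 + log(2**(6**(1/3)/2 + 12**(1/3))) + 63/5
F(3/4) = sqrt(6)*(-1139 + 30*sqrt(2) + 270*log(2) + 864*sqrt(6))/810

reversing the power substitution: 3*t on [0, 1/6); log(3*t) on [1/6, 2/3); 3*t + 3 on [2/3, 1); …
peel off the common scale on t: t on [0, 1/2); log(t) on [1/2, 2); t + 3 on [2, 3); …
linearity at 1/36, 4/9, 1 turns ℳ[f](s) into 4 summed integrals
segment 0 to 1/36 holds 3*sqrt(t); add its integral
on [1/36, 4/9) integrate f = log(3*sqrt(t)) against the kernel
the [4/9, 1) slice contributes ∫ (3*sqrt(t) + 3)·t^(s-1) dt
piece [1, ∞): integrate sqrt(3)/(27*t**(5/4)) against the kernel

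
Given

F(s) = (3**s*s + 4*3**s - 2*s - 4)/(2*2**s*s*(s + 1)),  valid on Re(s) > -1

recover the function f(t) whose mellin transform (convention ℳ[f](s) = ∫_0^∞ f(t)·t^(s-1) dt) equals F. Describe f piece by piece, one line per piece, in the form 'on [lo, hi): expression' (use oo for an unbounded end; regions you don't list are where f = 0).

the 2 pieces separated at 1/2 each add one integral
∫ over [0, 1/2) of t·t^(s-1) joins the sum
the [1/2, 3/2) slice contributes ∫ (2 - t)·t^(s-1) dt

on [0, 1/2): t
on [1/2, 3/2): 2 - t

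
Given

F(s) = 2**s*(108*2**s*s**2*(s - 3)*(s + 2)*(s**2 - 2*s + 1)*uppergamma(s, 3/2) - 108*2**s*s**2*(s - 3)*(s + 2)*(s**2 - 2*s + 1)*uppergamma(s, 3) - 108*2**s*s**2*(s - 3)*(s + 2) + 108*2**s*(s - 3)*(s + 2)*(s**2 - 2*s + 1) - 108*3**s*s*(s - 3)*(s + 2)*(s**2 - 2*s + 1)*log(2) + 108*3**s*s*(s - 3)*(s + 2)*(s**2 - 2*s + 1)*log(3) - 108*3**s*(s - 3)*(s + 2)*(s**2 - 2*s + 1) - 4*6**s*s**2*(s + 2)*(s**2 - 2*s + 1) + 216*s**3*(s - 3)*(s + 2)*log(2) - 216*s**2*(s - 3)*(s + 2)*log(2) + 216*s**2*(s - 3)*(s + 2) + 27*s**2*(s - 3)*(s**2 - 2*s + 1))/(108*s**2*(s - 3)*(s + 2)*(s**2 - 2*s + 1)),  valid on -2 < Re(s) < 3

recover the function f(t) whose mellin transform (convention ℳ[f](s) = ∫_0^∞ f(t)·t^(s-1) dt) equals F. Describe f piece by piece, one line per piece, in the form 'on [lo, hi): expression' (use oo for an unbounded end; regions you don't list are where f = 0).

reversing the common scale on t: t**2/4 on [0, 1); 2*log(t/2)/t on [1, 2); log(t/2) on [2, 3); …
the common scale on t comes off first: t**2 on [0, 1/2); log(t)/t on [1/2, 1); log(t) on [1, 3/2); …
f breaks at 2, 4, 6, 12 into 5 integrals to sum
over [0, 2), the kernel integral of t**2/16 enters the sum
∫ over [2, 4) of 4*log(t/4)/t·t^(s-1) joins the sum
for t in [4, 6): the term is ∫ log(t/4)·t^(s-1)
∫ over [6, 12) of exp(-t/4)·t^(s-1) joins the sum
segment 12 to ∞ holds 64/t**3; add its integral

on [0, 2): t**2/16
on [2, 4): 4*log(t/4)/t
on [4, 6): log(t/4)
on [6, 12): exp(-t/4)
on [12, oo): 64/t**3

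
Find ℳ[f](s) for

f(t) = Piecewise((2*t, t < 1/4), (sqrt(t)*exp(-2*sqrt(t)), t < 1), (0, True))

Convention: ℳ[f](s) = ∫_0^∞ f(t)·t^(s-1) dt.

(2*(s + 1)*uppergamma(2*s + 1, 1) - 2*(s + 1)*uppergamma(2*s + 1, 2) + 1)/(2*4**s*(s + 1))
  Re(s) > -1

strip the shared t-power: 2*sqrt(t) on [0, 1/4); exp(-2*sqrt(t)) on [1/4, 1)
back out the power substitution: 2*t on [0, 1/2); exp(-2*t) on [1/2, 1)
reversing the common scale on t: t on [0, 1); exp(-t) on [1, 2)
split f at 1/4: ℳ[f](s) collects 2 kernel integrals
for t in [0, 1/4): the term is ∫ 2*t·t^(s-1)
[1/4, 1) adds the kernel integral of sqrt(t)*exp(-2*sqrt(t))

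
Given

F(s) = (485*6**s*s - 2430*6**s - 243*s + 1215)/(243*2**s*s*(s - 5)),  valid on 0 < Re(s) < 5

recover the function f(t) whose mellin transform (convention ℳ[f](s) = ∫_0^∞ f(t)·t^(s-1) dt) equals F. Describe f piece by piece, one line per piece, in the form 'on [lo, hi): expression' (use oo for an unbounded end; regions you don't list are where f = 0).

remove the shared t-power first: t on [0, 1/2); 2*t on [1/2, 3); t**(-4) on [3, ∞)
linearity at 1/2, 3 turns ℳ[f](s) into 3 summed integrals
over [0, 1/2), the kernel integral of 1 enters the sum
∫ 2·t^(s-1) over [1/2, 3)
for t in [3, ∞): the term is ∫ t**(-5)·t^(s-1)

on [0, 1/2): 1
on [1/2, 3): 2
on [3, oo): t**(-5)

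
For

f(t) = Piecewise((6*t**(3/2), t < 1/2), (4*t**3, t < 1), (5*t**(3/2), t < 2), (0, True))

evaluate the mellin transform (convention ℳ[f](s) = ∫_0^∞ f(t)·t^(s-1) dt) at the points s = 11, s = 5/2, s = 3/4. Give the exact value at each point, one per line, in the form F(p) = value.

F(11) = -32773/286720 + 83886083*sqrt(2)/51200
F(5/2) = 6889/352 - sqrt(2)/88
F(3/4) = -52/45 + 2**(3/4)/3 + 397*2**(1/4)/45

breakpoints 1/2, 1: one integral from each of the 3 segments
the [0, 1/2) slice contributes ∫ 6*t**(3/2)·t^(s-1) dt
the [1/2, 1) slice contributes ∫ 4*t**3·t^(s-1) dt
segment 1 to 2 holds 5*t**(3/2); add its integral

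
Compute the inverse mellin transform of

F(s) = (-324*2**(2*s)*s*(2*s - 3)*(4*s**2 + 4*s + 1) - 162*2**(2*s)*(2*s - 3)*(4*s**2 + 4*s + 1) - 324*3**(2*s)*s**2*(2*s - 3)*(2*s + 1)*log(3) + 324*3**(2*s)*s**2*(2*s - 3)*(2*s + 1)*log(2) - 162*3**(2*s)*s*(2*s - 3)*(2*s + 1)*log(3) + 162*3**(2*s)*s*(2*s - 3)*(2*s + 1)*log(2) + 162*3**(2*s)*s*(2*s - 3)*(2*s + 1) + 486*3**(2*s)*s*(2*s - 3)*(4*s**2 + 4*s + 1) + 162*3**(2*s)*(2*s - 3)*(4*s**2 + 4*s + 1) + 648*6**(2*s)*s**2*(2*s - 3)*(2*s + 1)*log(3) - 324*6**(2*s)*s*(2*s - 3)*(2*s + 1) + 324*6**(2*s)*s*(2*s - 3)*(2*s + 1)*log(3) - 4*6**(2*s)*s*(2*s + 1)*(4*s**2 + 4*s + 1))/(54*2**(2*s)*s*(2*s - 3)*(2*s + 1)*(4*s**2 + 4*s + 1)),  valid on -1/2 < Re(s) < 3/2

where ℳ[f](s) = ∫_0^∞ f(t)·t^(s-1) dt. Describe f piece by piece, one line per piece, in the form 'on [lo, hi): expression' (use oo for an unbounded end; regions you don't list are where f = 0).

the power substitution comes off first: t on [0, 1); t + 3 on [1, 3/2); t*log(t) on [3/2, 3); …
linearity at 1, 9/4, 9 turns ℳ[f](s) into 4 summed integrals
piece [0, 1): integrate sqrt(t) against the kernel
over [1, 9/4), the kernel integral of (sqrt(t) + 3) enters the sum
[9/4, 9) adds the kernel integral of sqrt(t)*log(sqrt(t))
the [9, ∞) slice contributes ∫ t**(-3/2)·t^(s-1) dt

on [0, 1): sqrt(t)
on [1, 9/4): sqrt(t) + 3
on [9/4, 9): sqrt(t)*log(sqrt(t))
on [9, oo): t**(-3/2)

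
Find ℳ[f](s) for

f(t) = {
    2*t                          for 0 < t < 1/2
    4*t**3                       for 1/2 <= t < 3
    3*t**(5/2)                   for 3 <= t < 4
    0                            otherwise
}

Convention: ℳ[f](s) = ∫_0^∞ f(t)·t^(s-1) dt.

(384*2**(3*s)*(s + 1)*(s + 3) - 108*2**s*3**(s + 1/2)*(s + 1)*(s + 3) + 216*6**s*(s + 1)*(2*s + 5) - (s + 1)*(2*s + 5) + 2*(s + 3)*(2*s + 5))/(2*2**s*(s + 1)*(s + 3)*(2*s + 5))
  Re(s) > -1

breakpoints 1/2, 3: one integral from each of the 3 segments
∫ 2*t·t^(s-1) over [0, 1/2)
∫ over [1/2, 3) of 4*t**3·t^(s-1) joins the sum
for t in [3, 4): the term is ∫ 3*t**(5/2)·t^(s-1)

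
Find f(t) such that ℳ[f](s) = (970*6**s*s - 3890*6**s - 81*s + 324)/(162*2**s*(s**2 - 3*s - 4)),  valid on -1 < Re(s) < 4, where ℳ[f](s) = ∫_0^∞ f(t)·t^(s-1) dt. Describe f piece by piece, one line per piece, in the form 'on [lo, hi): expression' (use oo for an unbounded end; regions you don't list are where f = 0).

on [0, 1/2): t
on [1/2, 3): 2*t
on [3, oo): t**(-4)

decompose at 1/2, 3; ℳ[f](s) sums the 3 pieces' integrals
[0, 1/2) adds the kernel integral of t
over [1/2, 3), the kernel integral of 2*t enters the sum
over [3, ∞), the kernel integral of t**(-4) enters the sum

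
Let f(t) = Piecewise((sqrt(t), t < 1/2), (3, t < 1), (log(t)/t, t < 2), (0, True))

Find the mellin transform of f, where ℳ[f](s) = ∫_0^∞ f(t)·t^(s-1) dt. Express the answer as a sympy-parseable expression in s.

(2*2**s*s*(2*s + 1) + 6*2**s*(s - 1)**2*(2*s + 1) + 4**s*s*(s - 1)*(2*s + 1)*log(2) - 4**s*s*(2*s + 1) + 2*sqrt(2)*s*(s - 1)**2 - 6*(s - 1)**2*(2*s + 1))/(2*2**s*s*(s - 1)**2*(2*s + 1))
  Re(s) > -1/2

reversing the shared t-power: t**(3/2) on [0, 1/2); 3*t on [1/2, 1); log(t) on [1, 2)
slice at 1/2, 1, transform all 3 pieces, and sum them
the [0, 1/2) slice contributes ∫ sqrt(t)·t^(s-1) dt
over [1/2, 1), the kernel integral of 3 enters the sum
the [1, 2) slice contributes ∫ log(t)/t·t^(s-1) dt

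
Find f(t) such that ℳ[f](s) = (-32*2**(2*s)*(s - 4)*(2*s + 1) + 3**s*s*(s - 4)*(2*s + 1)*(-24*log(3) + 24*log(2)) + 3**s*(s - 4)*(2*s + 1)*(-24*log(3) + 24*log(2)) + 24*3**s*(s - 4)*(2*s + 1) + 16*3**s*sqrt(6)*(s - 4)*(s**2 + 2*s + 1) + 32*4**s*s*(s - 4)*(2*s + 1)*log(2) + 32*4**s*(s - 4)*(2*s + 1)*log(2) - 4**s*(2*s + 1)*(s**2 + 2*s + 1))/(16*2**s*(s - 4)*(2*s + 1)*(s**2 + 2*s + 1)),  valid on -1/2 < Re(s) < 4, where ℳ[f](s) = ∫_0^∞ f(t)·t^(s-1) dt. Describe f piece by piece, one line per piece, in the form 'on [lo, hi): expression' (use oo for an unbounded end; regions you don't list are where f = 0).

on [0, 3/2): sqrt(t)
on [3/2, 2): t*log(t)
on [2, oo): t**(-4)

treat the 3 regions marked off by 3/2, 2 separately and sum
segment 0 to 3/2 holds sqrt(t); add its integral
the [3/2, 2) slice contributes ∫ t*log(t)·t^(s-1) dt
[2, ∞) adds the kernel integral of t**(-4)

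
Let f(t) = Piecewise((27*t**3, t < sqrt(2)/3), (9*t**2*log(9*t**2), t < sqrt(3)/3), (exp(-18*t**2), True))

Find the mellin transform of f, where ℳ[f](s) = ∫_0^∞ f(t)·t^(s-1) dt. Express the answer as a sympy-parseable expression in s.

(-12**(s/2)*s*(s + 3)*log(2) - 2*12**(s/2)*(s + 3)*log(2) + 2*12**(s/2)*(s + 3) + 4*12**(s/2)*sqrt(2)*(s**2/4 + s + 1) + 3*18**(s/2)*s*(s + 3)*log(3)/2 - 3*18**(s/2)*(s + 3) + 3*18**(s/2)*(s + 3)*log(3) + 3**(s/2)*(s + 3)*(s**2/4 + s + 1)*uppergamma(s/2, 6))/(2*3**s*6**(s/2)*(s + 3)*(s**2/4 + s + 1))
  Re(s) > -3

remove the common scale on t first: t**3 on [0, sqrt(2)); t**2*log(t**2) on [sqrt(2), sqrt(3)); exp(-2*t**2) on [sqrt(3), ∞)
the power substitution comes off first: t**(3/2) on [0, 2); t*log(t) on [2, 3); exp(-2*t) on [3, ∞)
slice at sqrt(2)/3, sqrt(3)/3, transform all 3 pieces, and sum them
[0, sqrt(2)/3) adds the kernel integral of 27*t**3
the [sqrt(2)/3, sqrt(3)/3) slice contributes ∫ 9*t**2*log(9*t**2)·t^(s-1) dt
on [sqrt(3)/3, ∞) integrate f = exp(-18*t**2) against the kernel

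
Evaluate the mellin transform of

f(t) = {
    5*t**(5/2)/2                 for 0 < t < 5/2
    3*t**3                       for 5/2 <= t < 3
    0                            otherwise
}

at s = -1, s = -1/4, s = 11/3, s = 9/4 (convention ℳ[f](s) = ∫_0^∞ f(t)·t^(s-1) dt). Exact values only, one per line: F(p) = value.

F(-1) = 33/8 + 25*sqrt(10)/12
F(-1/4) = -75*2**(1/4)*5**(3/4)/22 + 125*2**(3/4)*5**(1/4)/36 + 108*3**(3/4)/11
F(11/3) = -28125*2**(1/3)*5**(2/3)/512 + 234375*2**(5/6)*5**(1/6)/4736 + 6561*3**(2/3)/20
F(9/4) = -3125*2**(3/4)*5**(1/4)/112 + 3125*2**(1/4)*5**(3/4)/304 + 972*3**(1/4)/7

breakpoints 5/2: one integral from each of the 2 segments
segment 0 to 5/2 holds 5*t**(5/2)/2; add its integral
segment 5/2 to 3 holds 3*t**3; add its integral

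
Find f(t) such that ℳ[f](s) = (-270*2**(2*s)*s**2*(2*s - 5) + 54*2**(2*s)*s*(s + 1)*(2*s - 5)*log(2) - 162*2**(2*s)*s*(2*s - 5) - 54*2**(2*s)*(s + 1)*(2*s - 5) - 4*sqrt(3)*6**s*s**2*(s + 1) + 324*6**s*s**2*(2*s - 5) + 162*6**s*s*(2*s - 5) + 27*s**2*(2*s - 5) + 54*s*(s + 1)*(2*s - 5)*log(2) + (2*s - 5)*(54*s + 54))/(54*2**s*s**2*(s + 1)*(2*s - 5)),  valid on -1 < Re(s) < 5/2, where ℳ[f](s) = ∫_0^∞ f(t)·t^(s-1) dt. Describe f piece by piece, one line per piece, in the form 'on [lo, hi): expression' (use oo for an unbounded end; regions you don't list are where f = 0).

integrate the 4 segments split at 1/2, 2, 3, then add the results
[0, 1/2) adds the kernel integral of t
∫ log(t)·t^(s-1) over [1/2, 2)
segment 2 to 3 holds (t + 3); add its integral
between 3 and ∞ the integrand is t**(-5/2)·t^(s-1)

on [0, 1/2): t
on [1/2, 2): log(t)
on [2, 3): t + 3
on [3, oo): t**(-5/2)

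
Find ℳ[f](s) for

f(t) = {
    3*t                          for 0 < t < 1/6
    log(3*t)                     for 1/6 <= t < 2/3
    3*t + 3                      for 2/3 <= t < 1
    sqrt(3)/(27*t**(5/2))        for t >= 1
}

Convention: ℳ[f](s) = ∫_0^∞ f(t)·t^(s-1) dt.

reversing the common scale on t: 3*t/2 on [0, 1/3); log(3*t/2) on [1/3, 4/3); 3*t/2 + 3 on [4/3, 2); …
back out the common scale on t: t on [0, 1/2); log(t) on [1/2, 2); t + 3 on [2, 3); …
treat the 4 regions marked off by 1/6, 2/3, 1 separately and sum
on [0, 1/6): add ∫ 3*t·t^(s-1) dt
over [1/6, 2/3), the kernel integral of log(3*t) enters the sum
[2/3, 1) adds the kernel integral of (3*t + 3)
piece [1, ∞): integrate sqrt(3)/(27*t**(5/2)) against the kernel

(-270*2**(2*s)*s**2*(2*s - 5) + 54*2**(2*s)*s*(s + 1)*(2*s - 5)*log(2) - 162*2**(2*s)*s*(2*s - 5) - 54*2**(2*s)*(s + 1)*(2*s - 5) - 4*sqrt(3)*6**s*s**2*(s + 1) + 324*6**s*s**2*(2*s - 5) + 162*6**s*s*(2*s - 5) + 27*s**2*(2*s - 5) + 54*s*(s + 1)*(2*s - 5)*log(2) + (2*s - 5)*(54*s + 54))/(54*6**s*s**2*(s + 1)*(2*s - 5))
  -1 < Re(s) < 5/2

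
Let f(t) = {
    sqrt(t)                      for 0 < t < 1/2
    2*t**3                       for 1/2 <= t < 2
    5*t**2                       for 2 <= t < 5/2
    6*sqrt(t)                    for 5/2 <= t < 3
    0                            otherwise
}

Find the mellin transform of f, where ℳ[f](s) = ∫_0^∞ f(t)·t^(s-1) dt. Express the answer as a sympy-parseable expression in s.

slice at 1/2, 2, 5/2, transform all 4 pieces, and sum them
for t in [0, 1/2): the term is ∫ sqrt(t)·t^(s-1)
segment 1/2 to 2 holds 2*t**3; add its integral
piece [2, 5/2): integrate 5*t**2 against the kernel
piece [5/2, 3): integrate 6*sqrt(t) against the kernel

(2**(5/2 - s)*(s + 2)*(s + 3) - 3*2**(7/2 - s)*5**(s + 1/2)*(s + 2)*(s + 3) - 5*2**(s + 4)*(s + 3)*(2*s + 1) + 2**(s + 6)*(s + 2)*(2*s + 1) + 16*3**(s + 3/2)*(s + 2)*(s + 3) + 5**(s + 3)*(s + 3)*(2*s + 1)/2**s - (s + 2)*(2*s + 1)/2**s)/(4*(s + 2)*(s + 3)*(2*s + 1))
  Re(s) > -1/2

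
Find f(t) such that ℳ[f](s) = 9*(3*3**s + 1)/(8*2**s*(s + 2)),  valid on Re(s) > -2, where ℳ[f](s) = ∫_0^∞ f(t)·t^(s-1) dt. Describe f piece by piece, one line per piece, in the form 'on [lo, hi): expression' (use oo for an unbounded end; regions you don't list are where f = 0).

cuts at 1/2: linearity sums the 2 kernel integrals
over [0, 1/2), the kernel integral of 6*t**2 enters the sum
for t in [1/2, 3/2): the term is ∫ 3*t**2/2·t^(s-1)

on [0, 1/2): 6*t**2
on [1/2, 3/2): 3*t**2/2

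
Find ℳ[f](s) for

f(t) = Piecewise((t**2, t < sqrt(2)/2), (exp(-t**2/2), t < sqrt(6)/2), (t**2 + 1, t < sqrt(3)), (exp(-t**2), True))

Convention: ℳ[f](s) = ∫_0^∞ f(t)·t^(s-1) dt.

(sqrt(2)/2)**s*(2**(s/2)*s*(s + 2)*uppergamma(s/2, 3) + 2**s*s*(s + 2)*uppergamma(s/2, 1/4) - 2**s*s*(s + 2)*uppergamma(s/2, 3/4) - 5*3**(s/2)*s - 4*3**(s/2) + 8*6**(s/2)*s + 4*6**(s/2) + s)/(2*s*(s + 2))
  Re(s) > -2

undo the power substitution: t on [0, 1/2); exp(-t/2) on [1/2, 3/2); t + 1 on [3/2, 3); …
slice at sqrt(2)/2, sqrt(6)/2, sqrt(3), transform all 4 pieces, and sum them
on [0, sqrt(2)/2): add ∫ t**2·t^(s-1) dt
∫ exp(-t**2/2)·t^(s-1) over [sqrt(2)/2, sqrt(6)/2)
∫ over [sqrt(6)/2, sqrt(3)) of (t**2 + 1)·t^(s-1) joins the sum
segment sqrt(3) to ∞ holds exp(-t**2); add its integral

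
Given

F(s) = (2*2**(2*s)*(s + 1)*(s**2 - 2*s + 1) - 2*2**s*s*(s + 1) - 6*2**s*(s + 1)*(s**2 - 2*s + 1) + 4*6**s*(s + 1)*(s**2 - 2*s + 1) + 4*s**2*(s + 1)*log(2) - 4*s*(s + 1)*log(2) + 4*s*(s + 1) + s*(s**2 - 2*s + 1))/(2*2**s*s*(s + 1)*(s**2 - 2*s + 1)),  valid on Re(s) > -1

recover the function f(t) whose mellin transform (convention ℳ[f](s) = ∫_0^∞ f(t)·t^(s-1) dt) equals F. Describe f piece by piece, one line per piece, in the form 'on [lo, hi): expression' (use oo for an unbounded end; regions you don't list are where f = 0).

integrate the 4 segments split at 1/2, 1, 2, then add the results
segment [0, 1/2) carries t; integrate it
on [1/2, 1): add ∫ log(t)/t·t^(s-1) dt
for t in [1, 2): the term is ∫ 3·t^(s-1)
∫ 2·t^(s-1) over [2, 3)

on [0, 1/2): t
on [1/2, 1): log(t)/t
on [1, 2): 3
on [2, 3): 2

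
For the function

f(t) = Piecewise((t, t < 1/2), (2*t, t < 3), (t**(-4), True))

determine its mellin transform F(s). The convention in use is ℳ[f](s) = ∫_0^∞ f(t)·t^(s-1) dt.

the 3 pieces separated at 1/2, 3 each add one integral
segment 0 to 1/2 holds t; add its integral
∫ over [1/2, 3) of 2*t·t^(s-1) joins the sum
on [3, ∞) integrate f = t**(-4) against the kernel

(970*6**s*s - 3890*6**s - 81*s + 324)/(162*2**s*(s**2 - 3*s - 4))
  -1 < Re(s) < 4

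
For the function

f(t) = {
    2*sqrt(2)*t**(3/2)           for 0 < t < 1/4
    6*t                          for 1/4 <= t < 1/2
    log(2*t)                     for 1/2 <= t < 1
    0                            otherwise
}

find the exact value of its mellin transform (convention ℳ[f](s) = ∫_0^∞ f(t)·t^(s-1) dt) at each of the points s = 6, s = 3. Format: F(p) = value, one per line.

F(6) = -1187/57344 + sqrt(2)/122880 + log(2)/6
F(3) = -43/4608 + sqrt(2)/1152 + log(2)/3

back out the common scale on t: t**(3/2) on [0, 1/2); 3*t on [1/2, 1); log(t) on [1, 2)
summing 3 kernel integrals split by 1/4, 1/2 yields ℳ[f](s)
on [0, 1/4): add ∫ 2*sqrt(2)*t**(3/2)·t^(s-1) dt
segment [1/4, 1/2) carries 6*t; integrate it
over [1/2, 1), the kernel integral of log(2*t) enters the sum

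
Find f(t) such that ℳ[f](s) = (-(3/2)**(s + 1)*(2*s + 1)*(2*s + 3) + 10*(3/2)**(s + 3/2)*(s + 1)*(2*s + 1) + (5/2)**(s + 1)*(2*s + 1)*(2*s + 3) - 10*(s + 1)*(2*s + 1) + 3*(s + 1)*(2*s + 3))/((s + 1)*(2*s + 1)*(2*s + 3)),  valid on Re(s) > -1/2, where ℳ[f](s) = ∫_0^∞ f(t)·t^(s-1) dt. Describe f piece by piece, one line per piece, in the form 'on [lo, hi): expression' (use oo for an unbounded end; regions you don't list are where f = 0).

on [0, 1): 3*sqrt(t)/2
on [1, 3/2): 5*t**(3/2)
on [3/2, 5/2): t

f breaks at 1, 3/2 into 3 integrals to sum
on [0, 1) integrate f = 3*sqrt(t)/2 against the kernel
on [1, 3/2): add ∫ 5*t**(3/2)·t^(s-1) dt
on [3/2, 5/2) integrate f = t against the kernel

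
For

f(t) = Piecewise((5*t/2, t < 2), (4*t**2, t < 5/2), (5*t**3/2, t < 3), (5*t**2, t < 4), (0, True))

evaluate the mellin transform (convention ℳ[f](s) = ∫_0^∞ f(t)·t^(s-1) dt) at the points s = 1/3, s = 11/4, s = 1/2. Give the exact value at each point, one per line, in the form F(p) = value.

decompose at 2, 5/2, 3; ℳ[f](s) sums the 4 pieces' integrals
over [0, 2), the kernel integral of 5*t/2 enters the sum
segment 2 to 5/2 holds 4*t**2; add its integral
[5/2, 3) adds the kernel integral of 5*t**3/2
between 3 and 4 the integrand is 5*t**2·t^(s-1)

F(1/3) = -87*2**(1/3)/28 - 225*2**(2/3)*5**(1/3)/448 + 27*3**(1/3)/28 + 240*2**(2/3)/7
F(11/4) = -66875*2**(1/4)*5**(3/4)/13984 - 464*2**(3/4)/57 + 8910*3**(3/4)/437 + 10240*sqrt(2)/19
F(1/2) = -46*sqrt(2)/15 - 65*sqrt(10)/112 + 9*sqrt(3)/7 + 64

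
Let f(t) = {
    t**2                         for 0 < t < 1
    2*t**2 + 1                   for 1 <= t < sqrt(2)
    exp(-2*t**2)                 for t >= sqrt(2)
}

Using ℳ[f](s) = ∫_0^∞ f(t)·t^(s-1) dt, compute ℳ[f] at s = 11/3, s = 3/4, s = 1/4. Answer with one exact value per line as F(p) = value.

the power substitution comes off first: t on [0, 1); 2*t + 1 on [1, 2); exp(-2*t) on [2, ∞)
breakpoints 1, sqrt(2): one integral from each of the 3 segments
segment 0 to 1 holds t**2; add its integral
between 1 and sqrt(2) the integrand is (2*t**2 + 1)·t^(s-1)
on [sqrt(2), ∞): add ∫ exp(-2*t**2)·t^(s-1) dt

F(11/3) = -84/187 + 2**(1/6)*uppergamma(11/6, 4)/8 + 366*2**(5/6)/187
F(3/4) = -56/33 + 2**(5/8)*uppergamma(3/8, 4)/4 + 92*2**(3/8)/33
F(1/4) = -40/9 + 2**(7/8)*uppergamma(1/8, 4)/4 + 52*2**(1/8)/9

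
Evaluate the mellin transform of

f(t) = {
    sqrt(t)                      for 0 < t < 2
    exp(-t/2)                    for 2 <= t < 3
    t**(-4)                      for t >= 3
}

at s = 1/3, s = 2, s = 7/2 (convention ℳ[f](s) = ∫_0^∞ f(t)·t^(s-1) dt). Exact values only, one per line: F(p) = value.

F(1/3) = -2**(1/3)*uppergamma(1/3, 3/2) + 3**(1/3)/297 + 2**(1/3)*uppergamma(1/3, 1) + 6*2**(5/6)/5
F(2) = -10*exp(-3/2) + 1/18 + 8*sqrt(2)/5 + 8*exp(-1)
F(7/2) = -78*sqrt(3)*exp(-3/2) - 15*sqrt(2)*sqrt(pi)*erfc(sqrt(6)/2) + 2*sqrt(3)/3 + 4 + 15*sqrt(2)*sqrt(pi)*erfc(1) + 58*sqrt(2)*exp(-1)

decompose at 2, 3; ℳ[f](s) sums the 3 pieces' integrals
for t in [0, 2): the term is ∫ sqrt(t)·t^(s-1)
segment 2 to 3 holds exp(-t/2); add its integral
between 3 and ∞ the integrand is t**(-4)·t^(s-1)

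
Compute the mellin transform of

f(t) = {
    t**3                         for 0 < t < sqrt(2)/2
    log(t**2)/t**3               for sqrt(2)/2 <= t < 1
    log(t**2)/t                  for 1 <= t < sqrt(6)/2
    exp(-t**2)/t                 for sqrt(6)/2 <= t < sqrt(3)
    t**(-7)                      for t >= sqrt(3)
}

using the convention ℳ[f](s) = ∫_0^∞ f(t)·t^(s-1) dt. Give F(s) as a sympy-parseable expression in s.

the shared t-power comes off first: t**2 on [0, sqrt(2)/2); log(t**2)/t**4 on [sqrt(2)/2, 1); log(t**2)/t**2 on [1, sqrt(6)/2); …
the power substitution comes off first: t on [0, 1/2); log(t)/t**2 on [1/2, 1); log(t)/t on [1, 3/2); …
strip the shared t-power: t**2 on [0, 1/2); log(t)/t on [1/2, 1); log(t) on [1, 3/2); …
integrate the 5 segments split at sqrt(2)/2, 1, sqrt(6)/2, sqrt(3), then add the results
segment [0, sqrt(2)/2) carries t**3; integrate it
[sqrt(2)/2, 1) adds the kernel integral of log(t**2)/t**3
the [1, sqrt(6)/2) slice contributes ∫ log(t**2)/t·t^(s-1) dt
segment [sqrt(6)/2, sqrt(3)) carries exp(-t**2)/t; integrate it
for t in [sqrt(3), ∞): the term is ∫ t**(-7)·t^(s-1)

2**(1/2 - s/2)*(108*2**(s/2 - 1/2)*(s/2 - 7/2)*(s/2 - 1/2)**2*(s/2 + 3/2)*(-s + (s/2 - 1/2)**2 + 2)*uppergamma(s/2 - 1/2, 3/2) - 108*2**(s/2 - 1/2)*(s/2 - 7/2)*(s/2 - 1/2)**2*(s/2 + 3/2)*(-s + (s/2 - 1/2)**2 + 2)*uppergamma(s/2 - 1/2, 3) - 108*2**(s/2 - 1/2)*(s/2 - 7/2)*(s/2 - 1/2)**2*(s/2 + 3/2) + 108*2**(s/2 - 1/2)*(s/2 - 7/2)*(s/2 + 3/2)*(-s + (s/2 - 1/2)**2 + 2) - 108*3**(s/2 - 1/2)*(s/2 - 7/2)*(s/2 - 1/2)*(s/2 + 3/2)*(-s + (s/2 - 1/2)**2 + 2)*log(2) + 108*3**(s/2 - 1/2)*(s/2 - 7/2)*(s/2 - 1/2)*(s/2 + 3/2)*(-s + (s/2 - 1/2)**2 + 2)*log(3) - 108*3**(s/2 - 1/2)*(s/2 - 7/2)*(s/2 + 3/2)*(-s + (s/2 - 1/2)**2 + 2) - 4*6**(s/2 - 1/2)*(s/2 - 1/2)**2*(s/2 + 3/2)*(-s + (s/2 - 1/2)**2 + 2) + 216*(s/2 - 7/2)*(s/2 - 1/2)**3*(s/2 + 3/2)*log(2) - 216*(s/2 - 7/2)*(s/2 - 1/2)**2*(s/2 + 3/2)*log(2) + 216*(s/2 - 7/2)*(s/2 - 1/2)**2*(s/2 + 3/2) + 27*(s/2 - 7/2)*(s/2 - 1/2)**2*(-s + (s/2 - 1/2)**2 + 2))/(216*(s/2 - 7/2)*(s/2 - 1/2)**2*(s/2 + 3/2)*(-s + (s/2 - 1/2)**2 + 2))
  -3 < Re(s) < 7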